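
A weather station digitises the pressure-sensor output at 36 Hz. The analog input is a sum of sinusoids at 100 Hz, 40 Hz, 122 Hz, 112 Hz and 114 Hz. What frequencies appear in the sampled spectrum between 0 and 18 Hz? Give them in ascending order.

fs/2 = 18 Hz.
100 Hz mod fs = 28 Hz.
28 Hz > fs/2 = 18 Hz, folds to fs − 28 Hz = 8 Hz.
40 Hz mod fs = 4 Hz.
4 Hz ≤ fs/2 = 18 Hz, appears at 4 Hz.
122 Hz mod fs = 14 Hz.
14 Hz ≤ fs/2 = 18 Hz, appears at 14 Hz.
112 Hz mod fs = 4 Hz.
4 Hz ≤ fs/2 = 18 Hz, appears at 4 Hz.
114 Hz mod fs = 6 Hz.
6 Hz ≤ fs/2 = 18 Hz, appears at 6 Hz.
Distinct values: {4 Hz, 6 Hz, 8 Hz, 14 Hz}.

4 Hz, 6 Hz, 8 Hz, 14 Hz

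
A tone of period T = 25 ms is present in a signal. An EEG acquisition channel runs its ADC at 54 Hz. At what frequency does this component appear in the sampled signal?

T = 25 ms → f = 1/T = 40 Hz.
40 Hz > fs/2 = 27 Hz, folds to fs − 40 Hz = 14 Hz.

14 Hz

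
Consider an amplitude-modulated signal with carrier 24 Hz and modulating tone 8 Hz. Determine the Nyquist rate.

AM sidebands sit at fc ± fm = 16 Hz and 32 Hz.
Highest-frequency component: 32 Hz.
Nyquist rate = 2 × 32 Hz = 64 Hz.

64 Hz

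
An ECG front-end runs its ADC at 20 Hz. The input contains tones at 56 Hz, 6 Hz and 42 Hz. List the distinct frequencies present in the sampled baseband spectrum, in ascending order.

2 Hz, 4 Hz, 6 Hz

fs/2 = 10 Hz.
56 Hz mod fs = 16 Hz.
16 Hz > fs/2 = 10 Hz, folds to fs − 16 Hz = 4 Hz.
6 Hz ≤ fs/2 = 10 Hz, passes unchanged.
42 Hz mod fs = 2 Hz.
2 Hz ≤ fs/2 = 10 Hz, appears at 2 Hz.
Distinct values: {2 Hz, 4 Hz, 6 Hz}.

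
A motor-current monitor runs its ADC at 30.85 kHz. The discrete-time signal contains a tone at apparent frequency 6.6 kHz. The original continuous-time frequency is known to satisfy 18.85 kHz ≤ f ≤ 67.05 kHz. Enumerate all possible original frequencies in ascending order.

Frequencies that alias to 6.6 kHz are k·fs ± 6.6 kHz for integer k ≥ 0.
k=0: 6.6 kHz.
k=1: 24.25 kHz, 37.45 kHz.
k=2: 55.1 kHz, 68.3 kHz.
k=3: 85.95 kHz, 99.15 kHz.
Within [18.85 kHz, 67.05 kHz]: 24.25 kHz, 37.45 kHz, 55.1 kHz.

24.25 kHz, 37.45 kHz, 55.1 kHz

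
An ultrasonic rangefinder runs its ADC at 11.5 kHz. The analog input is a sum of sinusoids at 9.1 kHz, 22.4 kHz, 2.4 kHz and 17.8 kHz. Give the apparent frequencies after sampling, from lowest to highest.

0.6 kHz, 2.4 kHz, 5.2 kHz

fs/2 = 5.75 kHz.
9.1 kHz > fs/2 = 5.75 kHz, folds to fs − 9.1 kHz = 2.4 kHz.
22.4 kHz mod fs = 10.9 kHz.
10.9 kHz > fs/2 = 5.75 kHz, folds to fs − 10.9 kHz = 0.6 kHz.
2.4 kHz ≤ fs/2 = 5.75 kHz, passes unchanged.
17.8 kHz mod fs = 6.3 kHz.
6.3 kHz > fs/2 = 5.75 kHz, folds to fs − 6.3 kHz = 5.2 kHz.
Distinct values: {0.6 kHz, 2.4 kHz, 5.2 kHz}.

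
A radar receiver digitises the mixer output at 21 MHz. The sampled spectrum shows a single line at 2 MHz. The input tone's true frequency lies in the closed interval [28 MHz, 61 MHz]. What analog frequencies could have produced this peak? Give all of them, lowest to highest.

40 MHz, 44 MHz, 61 MHz

Frequencies that alias to 2 MHz are k·fs ± 2 MHz for integer k ≥ 0.
k=0: 2 MHz.
k=1: 19 MHz, 23 MHz.
k=2: 40 MHz, 44 MHz.
k=3: 61 MHz, 65 MHz.
k=4: 82 MHz, 86 MHz.
Within [28 MHz, 61 MHz]: 40 MHz, 44 MHz, 61 MHz.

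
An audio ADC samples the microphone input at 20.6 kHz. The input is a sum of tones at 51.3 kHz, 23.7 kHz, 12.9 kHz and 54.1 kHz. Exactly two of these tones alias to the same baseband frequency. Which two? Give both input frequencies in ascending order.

12.9 kHz, 54.1 kHz

fs/2 = 10.3 kHz.
51.3 kHz mod fs = 10.1 kHz.
10.1 kHz ≤ fs/2 = 10.3 kHz, appears at 10.1 kHz.
23.7 kHz mod fs = 3.1 kHz.
3.1 kHz ≤ fs/2 = 10.3 kHz, appears at 3.1 kHz.
12.9 kHz > fs/2 = 10.3 kHz, folds to fs − 12.9 kHz = 7.7 kHz.
54.1 kHz mod fs = 12.9 kHz.
12.9 kHz > fs/2 = 10.3 kHz, folds to fs − 12.9 kHz = 7.7 kHz.
12.9 kHz and 54.1 kHz both map to 7.7 kHz.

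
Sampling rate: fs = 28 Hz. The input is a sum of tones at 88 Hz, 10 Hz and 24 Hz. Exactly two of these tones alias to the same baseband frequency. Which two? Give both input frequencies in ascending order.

24 Hz, 88 Hz

fs/2 = 14 Hz.
88 Hz mod fs = 4 Hz.
4 Hz ≤ fs/2 = 14 Hz, appears at 4 Hz.
10 Hz ≤ fs/2 = 14 Hz, passes unchanged.
24 Hz > fs/2 = 14 Hz, folds to fs − 24 Hz = 4 Hz.
24 Hz and 88 Hz both map to 4 Hz.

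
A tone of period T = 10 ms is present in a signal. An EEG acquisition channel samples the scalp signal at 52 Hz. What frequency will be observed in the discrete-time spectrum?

4 Hz

T = 10 ms → f = 1/T = 100 Hz.
100 Hz mod fs = 48 Hz.
48 Hz > fs/2 = 26 Hz, folds to fs − 48 Hz = 4 Hz.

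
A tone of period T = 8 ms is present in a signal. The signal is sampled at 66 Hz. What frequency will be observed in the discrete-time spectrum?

7 Hz

T = 8 ms → f = 1/T = 125 Hz.
125 Hz mod fs = 59 Hz.
59 Hz > fs/2 = 33 Hz, folds to fs − 59 Hz = 7 Hz.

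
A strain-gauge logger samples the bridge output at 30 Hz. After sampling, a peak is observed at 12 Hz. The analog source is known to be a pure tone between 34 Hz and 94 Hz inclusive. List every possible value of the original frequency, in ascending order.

42 Hz, 48 Hz, 72 Hz, 78 Hz

Frequencies that alias to 12 Hz are k·fs ± 12 Hz for integer k ≥ 0.
k=0: 12 Hz.
k=1: 18 Hz, 42 Hz.
k=2: 48 Hz, 72 Hz.
k=3: 78 Hz, 102 Hz.
k=4: 108 Hz, 132 Hz.
Within [34 Hz, 94 Hz]: 42 Hz, 48 Hz, 72 Hz, 78 Hz.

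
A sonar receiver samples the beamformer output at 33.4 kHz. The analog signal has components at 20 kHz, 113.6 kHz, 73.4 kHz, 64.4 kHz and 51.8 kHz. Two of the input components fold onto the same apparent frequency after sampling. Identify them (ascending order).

20 kHz, 113.6 kHz

fs/2 = 16.7 kHz.
20 kHz > fs/2 = 16.7 kHz, folds to fs − 20 kHz = 13.4 kHz.
113.6 kHz mod fs = 13.4 kHz.
13.4 kHz ≤ fs/2 = 16.7 kHz, appears at 13.4 kHz.
73.4 kHz mod fs = 6.6 kHz.
6.6 kHz ≤ fs/2 = 16.7 kHz, appears at 6.6 kHz.
64.4 kHz mod fs = 31 kHz.
31 kHz > fs/2 = 16.7 kHz, folds to fs − 31 kHz = 2.4 kHz.
51.8 kHz mod fs = 18.4 kHz.
18.4 kHz > fs/2 = 16.7 kHz, folds to fs − 18.4 kHz = 15 kHz.
20 kHz and 113.6 kHz both map to 13.4 kHz.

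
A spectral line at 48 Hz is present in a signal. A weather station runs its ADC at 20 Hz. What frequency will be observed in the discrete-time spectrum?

8 Hz

48 Hz mod fs = 8 Hz.
8 Hz ≤ fs/2 = 10 Hz, appears at 8 Hz.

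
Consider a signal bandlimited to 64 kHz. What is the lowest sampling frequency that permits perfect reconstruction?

128 kHz

Nyquist rate = 2 × 64 kHz = 128 kHz.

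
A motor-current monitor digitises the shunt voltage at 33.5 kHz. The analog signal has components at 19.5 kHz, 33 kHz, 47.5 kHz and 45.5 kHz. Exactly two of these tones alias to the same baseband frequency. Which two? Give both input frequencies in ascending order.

fs/2 = 16.75 kHz.
19.5 kHz > fs/2 = 16.75 kHz, folds to fs − 19.5 kHz = 14 kHz.
33 kHz > fs/2 = 16.75 kHz, folds to fs − 33 kHz = 0.5 kHz.
47.5 kHz mod fs = 14 kHz.
14 kHz ≤ fs/2 = 16.75 kHz, appears at 14 kHz.
45.5 kHz mod fs = 12 kHz.
12 kHz ≤ fs/2 = 16.75 kHz, appears at 12 kHz.
19.5 kHz and 47.5 kHz both map to 14 kHz.

19.5 kHz, 47.5 kHz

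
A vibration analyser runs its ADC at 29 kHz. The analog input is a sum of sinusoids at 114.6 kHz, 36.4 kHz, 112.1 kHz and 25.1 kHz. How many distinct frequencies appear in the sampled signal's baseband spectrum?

fs/2 = 14.5 kHz.
114.6 kHz mod fs = 27.6 kHz.
27.6 kHz > fs/2 = 14.5 kHz, folds to fs − 27.6 kHz = 1.4 kHz.
36.4 kHz mod fs = 7.4 kHz.
7.4 kHz ≤ fs/2 = 14.5 kHz, appears at 7.4 kHz.
112.1 kHz mod fs = 25.1 kHz.
25.1 kHz > fs/2 = 14.5 kHz, folds to fs − 25.1 kHz = 3.9 kHz.
25.1 kHz > fs/2 = 14.5 kHz, folds to fs − 25.1 kHz = 3.9 kHz.
Distinct values: {1.4 kHz, 3.9 kHz, 7.4 kHz} → 3.

3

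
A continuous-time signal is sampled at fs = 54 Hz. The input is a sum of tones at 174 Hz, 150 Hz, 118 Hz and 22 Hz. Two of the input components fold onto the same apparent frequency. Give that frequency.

fs/2 = 27 Hz.
174 Hz mod fs = 12 Hz.
12 Hz ≤ fs/2 = 27 Hz, appears at 12 Hz.
150 Hz mod fs = 42 Hz.
42 Hz > fs/2 = 27 Hz, folds to fs − 42 Hz = 12 Hz.
118 Hz mod fs = 10 Hz.
10 Hz ≤ fs/2 = 27 Hz, appears at 10 Hz.
22 Hz ≤ fs/2 = 27 Hz, passes unchanged.
150 Hz and 174 Hz both map to 12 Hz.

12 Hz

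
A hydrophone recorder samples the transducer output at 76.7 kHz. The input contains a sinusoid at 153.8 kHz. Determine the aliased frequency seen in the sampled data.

0.4 kHz

153.8 kHz mod fs = 0.4 kHz.
0.4 kHz ≤ fs/2 = 38.35 kHz, appears at 0.4 kHz.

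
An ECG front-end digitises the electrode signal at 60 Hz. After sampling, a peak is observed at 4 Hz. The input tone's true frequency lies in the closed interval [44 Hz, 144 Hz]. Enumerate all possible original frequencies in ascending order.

Frequencies that alias to 4 Hz are k·fs ± 4 Hz for integer k ≥ 0.
k=0: 4 Hz.
k=1: 56 Hz, 64 Hz.
k=2: 116 Hz, 124 Hz.
k=3: 176 Hz, 184 Hz.
Within [44 Hz, 144 Hz]: 56 Hz, 64 Hz, 116 Hz, 124 Hz.

56 Hz, 64 Hz, 116 Hz, 124 Hz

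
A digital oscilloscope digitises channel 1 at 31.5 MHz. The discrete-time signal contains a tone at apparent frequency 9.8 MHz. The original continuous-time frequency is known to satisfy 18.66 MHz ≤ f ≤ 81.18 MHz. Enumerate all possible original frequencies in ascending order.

21.7 MHz, 41.3 MHz, 53.2 MHz, 72.8 MHz

Frequencies that alias to 9.8 MHz are k·fs ± 9.8 MHz for integer k ≥ 0.
k=0: 9.8 MHz.
k=1: 21.7 MHz, 41.3 MHz.
k=2: 53.2 MHz, 72.8 MHz.
k=3: 84.7 MHz, 104.3 MHz.
Within [18.66 MHz, 81.18 MHz]: 21.7 MHz, 41.3 MHz, 53.2 MHz, 72.8 MHz.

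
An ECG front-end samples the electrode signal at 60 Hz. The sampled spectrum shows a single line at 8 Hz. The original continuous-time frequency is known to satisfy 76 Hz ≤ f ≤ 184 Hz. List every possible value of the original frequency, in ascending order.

112 Hz, 128 Hz, 172 Hz

Frequencies that alias to 8 Hz are k·fs ± 8 Hz for integer k ≥ 0.
k=0: 8 Hz.
k=1: 52 Hz, 68 Hz.
k=2: 112 Hz, 128 Hz.
k=3: 172 Hz, 188 Hz.
k=4: 232 Hz, 248 Hz.
Within [76 Hz, 184 Hz]: 112 Hz, 128 Hz, 172 Hz.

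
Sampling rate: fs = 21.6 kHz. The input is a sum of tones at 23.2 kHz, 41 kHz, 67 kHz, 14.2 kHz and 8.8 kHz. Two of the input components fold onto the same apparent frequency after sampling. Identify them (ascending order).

41 kHz, 67 kHz

fs/2 = 10.8 kHz.
23.2 kHz mod fs = 1.6 kHz.
1.6 kHz ≤ fs/2 = 10.8 kHz, appears at 1.6 kHz.
41 kHz mod fs = 19.4 kHz.
19.4 kHz > fs/2 = 10.8 kHz, folds to fs − 19.4 kHz = 2.2 kHz.
67 kHz mod fs = 2.2 kHz.
2.2 kHz ≤ fs/2 = 10.8 kHz, appears at 2.2 kHz.
14.2 kHz > fs/2 = 10.8 kHz, folds to fs − 14.2 kHz = 7.4 kHz.
8.8 kHz ≤ fs/2 = 10.8 kHz, passes unchanged.
41 kHz and 67 kHz both map to 2.2 kHz.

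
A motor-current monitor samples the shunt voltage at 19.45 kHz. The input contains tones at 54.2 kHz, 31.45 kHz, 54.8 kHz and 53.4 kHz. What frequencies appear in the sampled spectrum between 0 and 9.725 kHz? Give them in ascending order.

fs/2 = 9.725 kHz.
54.2 kHz mod fs = 15.3 kHz.
15.3 kHz > fs/2 = 9.725 kHz, folds to fs − 15.3 kHz = 4.15 kHz.
31.45 kHz mod fs = 12 kHz.
12 kHz > fs/2 = 9.725 kHz, folds to fs − 12 kHz = 7.45 kHz.
54.8 kHz mod fs = 15.9 kHz.
15.9 kHz > fs/2 = 9.725 kHz, folds to fs − 15.9 kHz = 3.55 kHz.
53.4 kHz mod fs = 14.5 kHz.
14.5 kHz > fs/2 = 9.725 kHz, folds to fs − 14.5 kHz = 4.95 kHz.
Distinct values: {3.55 kHz, 4.15 kHz, 4.95 kHz, 7.45 kHz}.

3.55 kHz, 4.15 kHz, 4.95 kHz, 7.45 kHz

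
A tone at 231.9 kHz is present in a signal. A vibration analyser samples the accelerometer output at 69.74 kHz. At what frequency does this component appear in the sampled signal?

231.9 kHz mod fs = 22.68 kHz.
22.68 kHz ≤ fs/2 = 34.87 kHz, appears at 22.68 kHz.

22.68 kHz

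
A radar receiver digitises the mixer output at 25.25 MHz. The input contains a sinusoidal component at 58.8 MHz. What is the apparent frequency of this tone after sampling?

58.8 MHz mod fs = 8.3 MHz.
8.3 MHz ≤ fs/2 = 12.625 MHz, appears at 8.3 MHz.

8.3 MHz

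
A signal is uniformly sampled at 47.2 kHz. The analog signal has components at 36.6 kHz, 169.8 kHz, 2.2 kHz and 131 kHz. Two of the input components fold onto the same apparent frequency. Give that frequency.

10.6 kHz

fs/2 = 23.6 kHz.
36.6 kHz > fs/2 = 23.6 kHz, folds to fs − 36.6 kHz = 10.6 kHz.
169.8 kHz mod fs = 28.2 kHz.
28.2 kHz > fs/2 = 23.6 kHz, folds to fs − 28.2 kHz = 19 kHz.
2.2 kHz ≤ fs/2 = 23.6 kHz, passes unchanged.
131 kHz mod fs = 36.6 kHz.
36.6 kHz > fs/2 = 23.6 kHz, folds to fs − 36.6 kHz = 10.6 kHz.
36.6 kHz and 131 kHz both map to 10.6 kHz.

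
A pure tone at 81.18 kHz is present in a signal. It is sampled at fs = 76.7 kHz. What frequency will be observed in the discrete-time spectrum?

4.48 kHz

81.18 kHz mod fs = 4.48 kHz.
4.48 kHz ≤ fs/2 = 38.35 kHz, appears at 4.48 kHz.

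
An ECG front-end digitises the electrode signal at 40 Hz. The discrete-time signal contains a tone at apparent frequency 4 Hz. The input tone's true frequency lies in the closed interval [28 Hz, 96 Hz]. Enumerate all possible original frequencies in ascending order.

36 Hz, 44 Hz, 76 Hz, 84 Hz

Frequencies that alias to 4 Hz are k·fs ± 4 Hz for integer k ≥ 0.
k=0: 4 Hz.
k=1: 36 Hz, 44 Hz.
k=2: 76 Hz, 84 Hz.
k=3: 116 Hz, 124 Hz.
Within [28 Hz, 96 Hz]: 36 Hz, 44 Hz, 76 Hz, 84 Hz.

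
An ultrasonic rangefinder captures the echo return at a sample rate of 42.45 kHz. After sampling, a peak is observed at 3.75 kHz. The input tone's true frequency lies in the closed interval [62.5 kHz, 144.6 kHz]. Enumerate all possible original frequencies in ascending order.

Frequencies that alias to 3.75 kHz are k·fs ± 3.75 kHz for integer k ≥ 0.
k=0: 3.75 kHz.
k=1: 38.7 kHz, 46.2 kHz.
k=2: 81.15 kHz, 88.65 kHz.
k=3: 123.6 kHz, 131.1 kHz.
k=4: 166.05 kHz, 173.55 kHz.
Within [62.5 kHz, 144.6 kHz]: 81.15 kHz, 88.65 kHz, 123.6 kHz, 131.1 kHz.

81.15 kHz, 88.65 kHz, 123.6 kHz, 131.1 kHz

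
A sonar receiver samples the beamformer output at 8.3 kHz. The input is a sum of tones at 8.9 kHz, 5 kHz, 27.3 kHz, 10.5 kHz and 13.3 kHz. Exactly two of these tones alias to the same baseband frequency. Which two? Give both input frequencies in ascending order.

fs/2 = 4.15 kHz.
8.9 kHz mod fs = 0.6 kHz.
0.6 kHz ≤ fs/2 = 4.15 kHz, appears at 0.6 kHz.
5 kHz > fs/2 = 4.15 kHz, folds to fs − 5 kHz = 3.3 kHz.
27.3 kHz mod fs = 2.4 kHz.
2.4 kHz ≤ fs/2 = 4.15 kHz, appears at 2.4 kHz.
10.5 kHz mod fs = 2.2 kHz.
2.2 kHz ≤ fs/2 = 4.15 kHz, appears at 2.2 kHz.
13.3 kHz mod fs = 5 kHz.
5 kHz > fs/2 = 4.15 kHz, folds to fs − 5 kHz = 3.3 kHz.
5 kHz and 13.3 kHz both map to 3.3 kHz.

5 kHz, 13.3 kHz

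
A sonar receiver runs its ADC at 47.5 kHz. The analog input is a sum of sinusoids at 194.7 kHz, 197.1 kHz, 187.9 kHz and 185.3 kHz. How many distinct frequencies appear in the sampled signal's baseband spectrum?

3

fs/2 = 23.75 kHz.
194.7 kHz mod fs = 4.7 kHz.
4.7 kHz ≤ fs/2 = 23.75 kHz, appears at 4.7 kHz.
197.1 kHz mod fs = 7.1 kHz.
7.1 kHz ≤ fs/2 = 23.75 kHz, appears at 7.1 kHz.
187.9 kHz mod fs = 45.4 kHz.
45.4 kHz > fs/2 = 23.75 kHz, folds to fs − 45.4 kHz = 2.1 kHz.
185.3 kHz mod fs = 42.8 kHz.
42.8 kHz > fs/2 = 23.75 kHz, folds to fs − 42.8 kHz = 4.7 kHz.
Distinct values: {2.1 kHz, 4.7 kHz, 7.1 kHz} → 3.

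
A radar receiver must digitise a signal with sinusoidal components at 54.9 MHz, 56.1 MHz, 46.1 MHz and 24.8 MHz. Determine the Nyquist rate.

112.2 MHz

Highest-frequency component: 56.1 MHz.
Nyquist rate = 2 × 56.1 MHz = 112.2 MHz.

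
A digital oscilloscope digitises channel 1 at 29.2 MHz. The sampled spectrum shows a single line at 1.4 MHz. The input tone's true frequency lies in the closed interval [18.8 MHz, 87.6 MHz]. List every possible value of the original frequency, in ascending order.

27.8 MHz, 30.6 MHz, 57 MHz, 59.8 MHz, 86.2 MHz

Frequencies that alias to 1.4 MHz are k·fs ± 1.4 MHz for integer k ≥ 0.
k=0: 1.4 MHz.
k=1: 27.8 MHz, 30.6 MHz.
k=2: 57 MHz, 59.8 MHz.
k=3: 86.2 MHz, 89 MHz.
k=4: 115.4 MHz, 118.2 MHz.
Within [18.8 MHz, 87.6 MHz]: 27.8 MHz, 30.6 MHz, 57 MHz, 59.8 MHz, 86.2 MHz.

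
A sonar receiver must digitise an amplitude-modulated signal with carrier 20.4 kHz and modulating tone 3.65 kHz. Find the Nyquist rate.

48.1 kHz

AM sidebands sit at fc ± fm = 16.75 kHz and 24.05 kHz.
Highest-frequency component: 24.05 kHz.
Nyquist rate = 2 × 24.05 kHz = 48.1 kHz.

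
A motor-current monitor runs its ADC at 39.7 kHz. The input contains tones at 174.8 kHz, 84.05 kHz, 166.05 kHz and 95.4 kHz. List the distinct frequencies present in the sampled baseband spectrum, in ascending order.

fs/2 = 19.85 kHz.
174.8 kHz mod fs = 16 kHz.
16 kHz ≤ fs/2 = 19.85 kHz, appears at 16 kHz.
84.05 kHz mod fs = 4.65 kHz.
4.65 kHz ≤ fs/2 = 19.85 kHz, appears at 4.65 kHz.
166.05 kHz mod fs = 7.25 kHz.
7.25 kHz ≤ fs/2 = 19.85 kHz, appears at 7.25 kHz.
95.4 kHz mod fs = 16 kHz.
16 kHz ≤ fs/2 = 19.85 kHz, appears at 16 kHz.
Distinct values: {4.65 kHz, 7.25 kHz, 16 kHz}.

4.65 kHz, 7.25 kHz, 16 kHz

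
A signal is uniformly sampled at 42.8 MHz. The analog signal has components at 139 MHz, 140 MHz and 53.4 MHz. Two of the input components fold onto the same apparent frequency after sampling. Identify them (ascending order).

53.4 MHz, 139 MHz

fs/2 = 21.4 MHz.
139 MHz mod fs = 10.6 MHz.
10.6 MHz ≤ fs/2 = 21.4 MHz, appears at 10.6 MHz.
140 MHz mod fs = 11.6 MHz.
11.6 MHz ≤ fs/2 = 21.4 MHz, appears at 11.6 MHz.
53.4 MHz mod fs = 10.6 MHz.
10.6 MHz ≤ fs/2 = 21.4 MHz, appears at 10.6 MHz.
53.4 MHz and 139 MHz both map to 10.6 MHz.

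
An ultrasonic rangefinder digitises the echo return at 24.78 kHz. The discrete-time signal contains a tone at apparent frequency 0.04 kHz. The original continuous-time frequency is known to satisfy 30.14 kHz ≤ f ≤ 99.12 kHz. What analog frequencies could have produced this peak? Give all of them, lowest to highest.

Frequencies that alias to 0.04 kHz are k·fs ± 0.04 kHz for integer k ≥ 0.
k=0: 0.04 kHz.
k=1: 24.74 kHz, 24.82 kHz.
k=2: 49.52 kHz, 49.6 kHz.
k=3: 74.3 kHz, 74.38 kHz.
k=4: 99.08 kHz, 99.16 kHz.
k=5: 123.86 kHz, 123.94 kHz.
Within [30.14 kHz, 99.12 kHz]: 49.52 kHz, 49.6 kHz, 74.3 kHz, 74.38 kHz, 99.08 kHz.

49.52 kHz, 49.6 kHz, 74.3 kHz, 74.38 kHz, 99.08 kHz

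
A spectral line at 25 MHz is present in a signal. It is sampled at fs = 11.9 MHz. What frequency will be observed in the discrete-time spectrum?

25 MHz mod fs = 1.2 MHz.
1.2 MHz ≤ fs/2 = 5.95 MHz, appears at 1.2 MHz.

1.2 MHz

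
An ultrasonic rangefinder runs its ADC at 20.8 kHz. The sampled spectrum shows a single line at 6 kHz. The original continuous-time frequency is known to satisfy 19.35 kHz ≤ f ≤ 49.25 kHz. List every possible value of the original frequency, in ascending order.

Frequencies that alias to 6 kHz are k·fs ± 6 kHz for integer k ≥ 0.
k=0: 6 kHz.
k=1: 14.8 kHz, 26.8 kHz.
k=2: 35.6 kHz, 47.6 kHz.
k=3: 56.4 kHz, 68.4 kHz.
Within [19.35 kHz, 49.25 kHz]: 26.8 kHz, 35.6 kHz, 47.6 kHz.

26.8 kHz, 35.6 kHz, 47.6 kHz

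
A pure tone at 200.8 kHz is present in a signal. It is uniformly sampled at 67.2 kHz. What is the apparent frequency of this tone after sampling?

200.8 kHz mod fs = 66.4 kHz.
66.4 kHz > fs/2 = 33.6 kHz, folds to fs − 66.4 kHz = 0.8 kHz.

0.8 kHz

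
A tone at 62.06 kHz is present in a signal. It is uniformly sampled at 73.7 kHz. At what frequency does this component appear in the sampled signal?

11.64 kHz

62.06 kHz > fs/2 = 36.85 kHz, folds to fs − 62.06 kHz = 11.64 kHz.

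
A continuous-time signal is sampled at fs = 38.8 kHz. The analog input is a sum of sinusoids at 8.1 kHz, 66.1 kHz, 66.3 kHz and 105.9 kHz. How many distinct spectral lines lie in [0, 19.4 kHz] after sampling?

4

fs/2 = 19.4 kHz.
8.1 kHz ≤ fs/2 = 19.4 kHz, passes unchanged.
66.1 kHz mod fs = 27.3 kHz.
27.3 kHz > fs/2 = 19.4 kHz, folds to fs − 27.3 kHz = 11.5 kHz.
66.3 kHz mod fs = 27.5 kHz.
27.5 kHz > fs/2 = 19.4 kHz, folds to fs − 27.5 kHz = 11.3 kHz.
105.9 kHz mod fs = 28.3 kHz.
28.3 kHz > fs/2 = 19.4 kHz, folds to fs − 28.3 kHz = 10.5 kHz.
Distinct values: {8.1 kHz, 10.5 kHz, 11.3 kHz, 11.5 kHz} → 4.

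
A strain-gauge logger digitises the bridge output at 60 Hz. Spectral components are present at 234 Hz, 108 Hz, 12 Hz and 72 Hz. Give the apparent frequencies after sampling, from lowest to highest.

fs/2 = 30 Hz.
234 Hz mod fs = 54 Hz.
54 Hz > fs/2 = 30 Hz, folds to fs − 54 Hz = 6 Hz.
108 Hz mod fs = 48 Hz.
48 Hz > fs/2 = 30 Hz, folds to fs − 48 Hz = 12 Hz.
12 Hz ≤ fs/2 = 30 Hz, passes unchanged.
72 Hz mod fs = 12 Hz.
12 Hz ≤ fs/2 = 30 Hz, appears at 12 Hz.
Distinct values: {6 Hz, 12 Hz}.

6 Hz, 12 Hz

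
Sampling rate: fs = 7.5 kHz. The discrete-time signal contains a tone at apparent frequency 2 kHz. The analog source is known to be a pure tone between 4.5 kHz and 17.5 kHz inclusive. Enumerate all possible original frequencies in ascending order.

5.5 kHz, 9.5 kHz, 13 kHz, 17 kHz

Frequencies that alias to 2 kHz are k·fs ± 2 kHz for integer k ≥ 0.
k=0: 2 kHz.
k=1: 5.5 kHz, 9.5 kHz.
k=2: 13 kHz, 17 kHz.
k=3: 20.5 kHz, 24.5 kHz.
Within [4.5 kHz, 17.5 kHz]: 5.5 kHz, 9.5 kHz, 13 kHz, 17 kHz.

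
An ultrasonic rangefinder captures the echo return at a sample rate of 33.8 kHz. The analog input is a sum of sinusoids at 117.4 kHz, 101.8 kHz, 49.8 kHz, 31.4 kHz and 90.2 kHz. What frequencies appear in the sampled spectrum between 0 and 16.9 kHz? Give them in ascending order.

fs/2 = 16.9 kHz.
117.4 kHz mod fs = 16 kHz.
16 kHz ≤ fs/2 = 16.9 kHz, appears at 16 kHz.
101.8 kHz mod fs = 0.4 kHz.
0.4 kHz ≤ fs/2 = 16.9 kHz, appears at 0.4 kHz.
49.8 kHz mod fs = 16 kHz.
16 kHz ≤ fs/2 = 16.9 kHz, appears at 16 kHz.
31.4 kHz > fs/2 = 16.9 kHz, folds to fs − 31.4 kHz = 2.4 kHz.
90.2 kHz mod fs = 22.6 kHz.
22.6 kHz > fs/2 = 16.9 kHz, folds to fs − 22.6 kHz = 11.2 kHz.
Distinct values: {0.4 kHz, 2.4 kHz, 11.2 kHz, 16 kHz}.

0.4 kHz, 2.4 kHz, 11.2 kHz, 16 kHz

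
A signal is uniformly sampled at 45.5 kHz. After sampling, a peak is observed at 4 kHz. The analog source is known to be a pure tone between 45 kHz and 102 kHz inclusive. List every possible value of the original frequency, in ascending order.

49.5 kHz, 87 kHz, 95 kHz

Frequencies that alias to 4 kHz are k·fs ± 4 kHz for integer k ≥ 0.
k=0: 4 kHz.
k=1: 41.5 kHz, 49.5 kHz.
k=2: 87 kHz, 95 kHz.
k=3: 132.5 kHz, 140.5 kHz.
Within [45 kHz, 102 kHz]: 49.5 kHz, 87 kHz, 95 kHz.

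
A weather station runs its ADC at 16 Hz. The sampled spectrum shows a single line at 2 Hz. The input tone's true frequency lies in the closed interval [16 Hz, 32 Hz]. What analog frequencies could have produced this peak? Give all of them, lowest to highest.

18 Hz, 30 Hz

Frequencies that alias to 2 Hz are k·fs ± 2 Hz for integer k ≥ 0.
k=0: 2 Hz.
k=1: 14 Hz, 18 Hz.
k=2: 30 Hz, 34 Hz.
k=3: 46 Hz, 50 Hz.
Within [16 Hz, 32 Hz]: 18 Hz, 30 Hz.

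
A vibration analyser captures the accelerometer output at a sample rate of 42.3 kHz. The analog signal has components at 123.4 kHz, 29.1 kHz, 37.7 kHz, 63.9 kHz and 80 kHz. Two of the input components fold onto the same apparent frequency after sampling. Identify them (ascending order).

37.7 kHz, 80 kHz

fs/2 = 21.15 kHz.
123.4 kHz mod fs = 38.8 kHz.
38.8 kHz > fs/2 = 21.15 kHz, folds to fs − 38.8 kHz = 3.5 kHz.
29.1 kHz > fs/2 = 21.15 kHz, folds to fs − 29.1 kHz = 13.2 kHz.
37.7 kHz > fs/2 = 21.15 kHz, folds to fs − 37.7 kHz = 4.6 kHz.
63.9 kHz mod fs = 21.6 kHz.
21.6 kHz > fs/2 = 21.15 kHz, folds to fs − 21.6 kHz = 20.7 kHz.
80 kHz mod fs = 37.7 kHz.
37.7 kHz > fs/2 = 21.15 kHz, folds to fs − 37.7 kHz = 4.6 kHz.
37.7 kHz and 80 kHz both map to 4.6 kHz.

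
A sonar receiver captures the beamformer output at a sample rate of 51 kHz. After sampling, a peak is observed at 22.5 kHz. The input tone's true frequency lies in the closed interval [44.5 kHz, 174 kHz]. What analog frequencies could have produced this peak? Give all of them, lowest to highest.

73.5 kHz, 79.5 kHz, 124.5 kHz, 130.5 kHz

Frequencies that alias to 22.5 kHz are k·fs ± 22.5 kHz for integer k ≥ 0.
k=0: 22.5 kHz.
k=1: 28.5 kHz, 73.5 kHz.
k=2: 79.5 kHz, 124.5 kHz.
k=3: 130.5 kHz, 175.5 kHz.
k=4: 181.5 kHz, 226.5 kHz.
Within [44.5 kHz, 174 kHz]: 73.5 kHz, 79.5 kHz, 124.5 kHz, 130.5 kHz.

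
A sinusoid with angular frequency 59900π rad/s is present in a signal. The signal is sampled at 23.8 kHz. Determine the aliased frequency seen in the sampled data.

ω = 59900π rad/s → f = ω/(2π) = 29950 Hz = 29.95 kHz.
29.95 kHz mod fs = 6.15 kHz.
6.15 kHz ≤ fs/2 = 11.9 kHz, appears at 6.15 kHz.

6.15 kHz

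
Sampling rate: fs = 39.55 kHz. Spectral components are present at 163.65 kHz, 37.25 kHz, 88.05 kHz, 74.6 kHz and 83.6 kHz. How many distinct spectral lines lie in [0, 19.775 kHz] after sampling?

4

fs/2 = 19.775 kHz.
163.65 kHz mod fs = 5.45 kHz.
5.45 kHz ≤ fs/2 = 19.775 kHz, appears at 5.45 kHz.
37.25 kHz > fs/2 = 19.775 kHz, folds to fs − 37.25 kHz = 2.3 kHz.
88.05 kHz mod fs = 8.95 kHz.
8.95 kHz ≤ fs/2 = 19.775 kHz, appears at 8.95 kHz.
74.6 kHz mod fs = 35.05 kHz.
35.05 kHz > fs/2 = 19.775 kHz, folds to fs − 35.05 kHz = 4.5 kHz.
83.6 kHz mod fs = 4.5 kHz.
4.5 kHz ≤ fs/2 = 19.775 kHz, appears at 4.5 kHz.
Distinct values: {2.3 kHz, 4.5 kHz, 5.45 kHz, 8.95 kHz} → 4.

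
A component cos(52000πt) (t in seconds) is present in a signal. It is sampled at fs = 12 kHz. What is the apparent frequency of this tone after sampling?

ω = 52000π rad/s → f = ω/(2π) = 26000 Hz = 26 kHz.
26 kHz mod fs = 2 kHz.
2 kHz ≤ fs/2 = 6 kHz, appears at 2 kHz.

2 kHz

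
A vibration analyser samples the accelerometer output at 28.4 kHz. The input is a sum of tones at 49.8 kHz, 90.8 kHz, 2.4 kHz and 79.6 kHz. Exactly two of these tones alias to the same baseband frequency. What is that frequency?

5.6 kHz

fs/2 = 14.2 kHz.
49.8 kHz mod fs = 21.4 kHz.
21.4 kHz > fs/2 = 14.2 kHz, folds to fs − 21.4 kHz = 7 kHz.
90.8 kHz mod fs = 5.6 kHz.
5.6 kHz ≤ fs/2 = 14.2 kHz, appears at 5.6 kHz.
2.4 kHz ≤ fs/2 = 14.2 kHz, passes unchanged.
79.6 kHz mod fs = 22.8 kHz.
22.8 kHz > fs/2 = 14.2 kHz, folds to fs − 22.8 kHz = 5.6 kHz.
79.6 kHz and 90.8 kHz both map to 5.6 kHz.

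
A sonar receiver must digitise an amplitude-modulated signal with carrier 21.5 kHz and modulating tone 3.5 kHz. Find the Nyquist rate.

50 kHz

AM sidebands sit at fc ± fm = 18 kHz and 25 kHz.
Highest-frequency component: 25 kHz.
Nyquist rate = 2 × 25 kHz = 50 kHz.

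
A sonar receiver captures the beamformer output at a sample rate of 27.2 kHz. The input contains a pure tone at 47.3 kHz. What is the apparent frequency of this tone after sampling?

7.1 kHz

47.3 kHz mod fs = 20.1 kHz.
20.1 kHz > fs/2 = 13.6 kHz, folds to fs − 20.1 kHz = 7.1 kHz.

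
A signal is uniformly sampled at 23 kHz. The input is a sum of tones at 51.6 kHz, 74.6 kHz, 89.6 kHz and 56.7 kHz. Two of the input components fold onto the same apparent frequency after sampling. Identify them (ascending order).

51.6 kHz, 74.6 kHz

fs/2 = 11.5 kHz.
51.6 kHz mod fs = 5.6 kHz.
5.6 kHz ≤ fs/2 = 11.5 kHz, appears at 5.6 kHz.
74.6 kHz mod fs = 5.6 kHz.
5.6 kHz ≤ fs/2 = 11.5 kHz, appears at 5.6 kHz.
89.6 kHz mod fs = 20.6 kHz.
20.6 kHz > fs/2 = 11.5 kHz, folds to fs − 20.6 kHz = 2.4 kHz.
56.7 kHz mod fs = 10.7 kHz.
10.7 kHz ≤ fs/2 = 11.5 kHz, appears at 10.7 kHz.
51.6 kHz and 74.6 kHz both map to 5.6 kHz.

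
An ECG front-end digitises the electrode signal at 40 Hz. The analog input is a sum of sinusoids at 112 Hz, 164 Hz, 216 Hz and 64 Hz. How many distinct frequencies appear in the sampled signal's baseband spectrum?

3

fs/2 = 20 Hz.
112 Hz mod fs = 32 Hz.
32 Hz > fs/2 = 20 Hz, folds to fs − 32 Hz = 8 Hz.
164 Hz mod fs = 4 Hz.
4 Hz ≤ fs/2 = 20 Hz, appears at 4 Hz.
216 Hz mod fs = 16 Hz.
16 Hz ≤ fs/2 = 20 Hz, appears at 16 Hz.
64 Hz mod fs = 24 Hz.
24 Hz > fs/2 = 20 Hz, folds to fs − 24 Hz = 16 Hz.
Distinct values: {4 Hz, 8 Hz, 16 Hz} → 3.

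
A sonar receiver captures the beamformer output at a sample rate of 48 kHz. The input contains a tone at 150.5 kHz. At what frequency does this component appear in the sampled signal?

6.5 kHz

150.5 kHz mod fs = 6.5 kHz.
6.5 kHz ≤ fs/2 = 24 kHz, appears at 6.5 kHz.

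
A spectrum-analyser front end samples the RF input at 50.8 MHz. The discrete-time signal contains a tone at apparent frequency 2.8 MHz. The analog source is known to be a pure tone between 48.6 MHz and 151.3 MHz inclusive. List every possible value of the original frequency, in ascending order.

53.6 MHz, 98.8 MHz, 104.4 MHz, 149.6 MHz

Frequencies that alias to 2.8 MHz are k·fs ± 2.8 MHz for integer k ≥ 0.
k=0: 2.8 MHz.
k=1: 48 MHz, 53.6 MHz.
k=2: 98.8 MHz, 104.4 MHz.
k=3: 149.6 MHz, 155.2 MHz.
k=4: 200.4 MHz, 206 MHz.
Within [48.6 MHz, 151.3 MHz]: 53.6 MHz, 98.8 MHz, 104.4 MHz, 149.6 MHz.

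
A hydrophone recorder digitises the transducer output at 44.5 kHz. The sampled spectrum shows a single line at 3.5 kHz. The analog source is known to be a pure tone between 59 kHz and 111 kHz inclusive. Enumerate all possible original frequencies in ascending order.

Frequencies that alias to 3.5 kHz are k·fs ± 3.5 kHz for integer k ≥ 0.
k=0: 3.5 kHz.
k=1: 41 kHz, 48 kHz.
k=2: 85.5 kHz, 92.5 kHz.
k=3: 130 kHz, 137 kHz.
Within [59 kHz, 111 kHz]: 85.5 kHz, 92.5 kHz.

85.5 kHz, 92.5 kHz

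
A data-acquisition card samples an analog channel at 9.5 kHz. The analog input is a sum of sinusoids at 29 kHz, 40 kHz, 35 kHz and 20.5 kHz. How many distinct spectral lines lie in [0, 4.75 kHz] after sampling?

4

fs/2 = 4.75 kHz.
29 kHz mod fs = 0.5 kHz.
0.5 kHz ≤ fs/2 = 4.75 kHz, appears at 0.5 kHz.
40 kHz mod fs = 2 kHz.
2 kHz ≤ fs/2 = 4.75 kHz, appears at 2 kHz.
35 kHz mod fs = 6.5 kHz.
6.5 kHz > fs/2 = 4.75 kHz, folds to fs − 6.5 kHz = 3 kHz.
20.5 kHz mod fs = 1.5 kHz.
1.5 kHz ≤ fs/2 = 4.75 kHz, appears at 1.5 kHz.
Distinct values: {0.5 kHz, 1.5 kHz, 2 kHz, 3 kHz} → 4.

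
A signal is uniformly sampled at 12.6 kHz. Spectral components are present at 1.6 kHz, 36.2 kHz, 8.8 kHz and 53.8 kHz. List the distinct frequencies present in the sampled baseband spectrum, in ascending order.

1.6 kHz, 3.4 kHz, 3.8 kHz

fs/2 = 6.3 kHz.
1.6 kHz ≤ fs/2 = 6.3 kHz, passes unchanged.
36.2 kHz mod fs = 11 kHz.
11 kHz > fs/2 = 6.3 kHz, folds to fs − 11 kHz = 1.6 kHz.
8.8 kHz > fs/2 = 6.3 kHz, folds to fs − 8.8 kHz = 3.8 kHz.
53.8 kHz mod fs = 3.4 kHz.
3.4 kHz ≤ fs/2 = 6.3 kHz, appears at 3.4 kHz.
Distinct values: {1.6 kHz, 3.4 kHz, 3.8 kHz}.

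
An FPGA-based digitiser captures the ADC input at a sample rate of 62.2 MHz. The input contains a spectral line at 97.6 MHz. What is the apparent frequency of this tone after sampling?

26.8 MHz

97.6 MHz mod fs = 35.4 MHz.
35.4 MHz > fs/2 = 31.1 MHz, folds to fs − 35.4 MHz = 26.8 MHz.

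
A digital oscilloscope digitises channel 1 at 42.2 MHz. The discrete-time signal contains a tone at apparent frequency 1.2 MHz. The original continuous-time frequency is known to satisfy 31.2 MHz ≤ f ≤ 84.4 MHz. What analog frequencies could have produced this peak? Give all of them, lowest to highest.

41 MHz, 43.4 MHz, 83.2 MHz

Frequencies that alias to 1.2 MHz are k·fs ± 1.2 MHz for integer k ≥ 0.
k=0: 1.2 MHz.
k=1: 41 MHz, 43.4 MHz.
k=2: 83.2 MHz, 85.6 MHz.
k=3: 125.4 MHz, 127.8 MHz.
Within [31.2 MHz, 84.4 MHz]: 41 MHz, 43.4 MHz, 83.2 MHz.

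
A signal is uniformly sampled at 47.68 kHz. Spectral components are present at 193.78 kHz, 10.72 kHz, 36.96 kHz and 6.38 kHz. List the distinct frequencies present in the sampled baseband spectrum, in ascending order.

3.06 kHz, 6.38 kHz, 10.72 kHz

fs/2 = 23.84 kHz.
193.78 kHz mod fs = 3.06 kHz.
3.06 kHz ≤ fs/2 = 23.84 kHz, appears at 3.06 kHz.
10.72 kHz ≤ fs/2 = 23.84 kHz, passes unchanged.
36.96 kHz > fs/2 = 23.84 kHz, folds to fs − 36.96 kHz = 10.72 kHz.
6.38 kHz ≤ fs/2 = 23.84 kHz, passes unchanged.
Distinct values: {3.06 kHz, 6.38 kHz, 10.72 kHz}.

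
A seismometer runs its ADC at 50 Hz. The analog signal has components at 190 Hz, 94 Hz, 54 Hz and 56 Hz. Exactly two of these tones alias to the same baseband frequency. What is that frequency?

6 Hz

fs/2 = 25 Hz.
190 Hz mod fs = 40 Hz.
40 Hz > fs/2 = 25 Hz, folds to fs − 40 Hz = 10 Hz.
94 Hz mod fs = 44 Hz.
44 Hz > fs/2 = 25 Hz, folds to fs − 44 Hz = 6 Hz.
54 Hz mod fs = 4 Hz.
4 Hz ≤ fs/2 = 25 Hz, appears at 4 Hz.
56 Hz mod fs = 6 Hz.
6 Hz ≤ fs/2 = 25 Hz, appears at 6 Hz.
56 Hz and 94 Hz both map to 6 Hz.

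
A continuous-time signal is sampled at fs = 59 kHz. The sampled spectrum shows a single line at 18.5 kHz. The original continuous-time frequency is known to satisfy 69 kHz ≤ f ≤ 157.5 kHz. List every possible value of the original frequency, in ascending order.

Frequencies that alias to 18.5 kHz are k·fs ± 18.5 kHz for integer k ≥ 0.
k=0: 18.5 kHz.
k=1: 40.5 kHz, 77.5 kHz.
k=2: 99.5 kHz, 136.5 kHz.
k=3: 158.5 kHz, 195.5 kHz.
Within [69 kHz, 157.5 kHz]: 77.5 kHz, 99.5 kHz, 136.5 kHz.

77.5 kHz, 99.5 kHz, 136.5 kHz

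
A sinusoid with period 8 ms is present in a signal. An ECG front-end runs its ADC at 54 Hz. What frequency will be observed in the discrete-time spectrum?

17 Hz

T = 8 ms → f = 1/T = 125 Hz.
125 Hz mod fs = 17 Hz.
17 Hz ≤ fs/2 = 27 Hz, appears at 17 Hz.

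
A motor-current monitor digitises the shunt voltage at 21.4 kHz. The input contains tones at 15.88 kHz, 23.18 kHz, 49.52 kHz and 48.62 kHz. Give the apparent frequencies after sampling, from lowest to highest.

fs/2 = 10.7 kHz.
15.88 kHz > fs/2 = 10.7 kHz, folds to fs − 15.88 kHz = 5.52 kHz.
23.18 kHz mod fs = 1.78 kHz.
1.78 kHz ≤ fs/2 = 10.7 kHz, appears at 1.78 kHz.
49.52 kHz mod fs = 6.72 kHz.
6.72 kHz ≤ fs/2 = 10.7 kHz, appears at 6.72 kHz.
48.62 kHz mod fs = 5.82 kHz.
5.82 kHz ≤ fs/2 = 10.7 kHz, appears at 5.82 kHz.
Distinct values: {1.78 kHz, 5.52 kHz, 5.82 kHz, 6.72 kHz}.

1.78 kHz, 5.52 kHz, 5.82 kHz, 6.72 kHz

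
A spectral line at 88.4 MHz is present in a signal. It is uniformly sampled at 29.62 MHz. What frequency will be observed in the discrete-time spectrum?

88.4 MHz mod fs = 29.16 MHz.
29.16 MHz > fs/2 = 14.81 MHz, folds to fs − 29.16 MHz = 0.46 MHz.

0.46 MHz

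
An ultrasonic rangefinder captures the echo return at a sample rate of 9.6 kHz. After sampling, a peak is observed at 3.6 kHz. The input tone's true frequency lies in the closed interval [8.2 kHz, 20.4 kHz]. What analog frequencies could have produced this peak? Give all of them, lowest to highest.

Frequencies that alias to 3.6 kHz are k·fs ± 3.6 kHz for integer k ≥ 0.
k=0: 3.6 kHz.
k=1: 6 kHz, 13.2 kHz.
k=2: 15.6 kHz, 22.8 kHz.
k=3: 25.2 kHz, 32.4 kHz.
Within [8.2 kHz, 20.4 kHz]: 13.2 kHz, 15.6 kHz.

13.2 kHz, 15.6 kHz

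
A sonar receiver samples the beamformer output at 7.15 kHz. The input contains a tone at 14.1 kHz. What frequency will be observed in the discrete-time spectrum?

14.1 kHz mod fs = 6.95 kHz.
6.95 kHz > fs/2 = 3.575 kHz, folds to fs − 6.95 kHz = 0.2 kHz.

0.2 kHz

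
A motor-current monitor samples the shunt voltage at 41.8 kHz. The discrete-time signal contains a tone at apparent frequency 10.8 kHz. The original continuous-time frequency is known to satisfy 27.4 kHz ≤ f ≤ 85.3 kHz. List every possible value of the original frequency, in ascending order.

31 kHz, 52.6 kHz, 72.8 kHz

Frequencies that alias to 10.8 kHz are k·fs ± 10.8 kHz for integer k ≥ 0.
k=0: 10.8 kHz.
k=1: 31 kHz, 52.6 kHz.
k=2: 72.8 kHz, 94.4 kHz.
k=3: 114.6 kHz, 136.2 kHz.
Within [27.4 kHz, 85.3 kHz]: 31 kHz, 52.6 kHz, 72.8 kHz.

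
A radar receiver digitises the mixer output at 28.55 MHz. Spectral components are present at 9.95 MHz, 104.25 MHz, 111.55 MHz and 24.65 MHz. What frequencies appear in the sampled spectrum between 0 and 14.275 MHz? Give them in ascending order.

2.65 MHz, 3.9 MHz, 9.95 MHz

fs/2 = 14.275 MHz.
9.95 MHz ≤ fs/2 = 14.275 MHz, passes unchanged.
104.25 MHz mod fs = 18.6 MHz.
18.6 MHz > fs/2 = 14.275 MHz, folds to fs − 18.6 MHz = 9.95 MHz.
111.55 MHz mod fs = 25.9 MHz.
25.9 MHz > fs/2 = 14.275 MHz, folds to fs − 25.9 MHz = 2.65 MHz.
24.65 MHz > fs/2 = 14.275 MHz, folds to fs − 24.65 MHz = 3.9 MHz.
Distinct values: {2.65 MHz, 3.9 MHz, 9.95 MHz}.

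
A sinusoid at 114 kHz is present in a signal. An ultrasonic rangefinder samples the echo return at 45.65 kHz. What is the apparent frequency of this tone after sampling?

22.7 kHz

114 kHz mod fs = 22.7 kHz.
22.7 kHz ≤ fs/2 = 22.825 kHz, appears at 22.7 kHz.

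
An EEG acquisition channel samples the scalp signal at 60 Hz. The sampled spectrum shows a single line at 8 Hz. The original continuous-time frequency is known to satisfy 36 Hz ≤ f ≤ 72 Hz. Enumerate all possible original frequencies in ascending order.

Frequencies that alias to 8 Hz are k·fs ± 8 Hz for integer k ≥ 0.
k=0: 8 Hz.
k=1: 52 Hz, 68 Hz.
k=2: 112 Hz, 128 Hz.
Within [36 Hz, 72 Hz]: 52 Hz, 68 Hz.

52 Hz, 68 Hz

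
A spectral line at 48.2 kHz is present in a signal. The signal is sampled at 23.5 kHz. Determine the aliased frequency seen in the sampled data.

1.2 kHz

48.2 kHz mod fs = 1.2 kHz.
1.2 kHz ≤ fs/2 = 11.75 kHz, appears at 1.2 kHz.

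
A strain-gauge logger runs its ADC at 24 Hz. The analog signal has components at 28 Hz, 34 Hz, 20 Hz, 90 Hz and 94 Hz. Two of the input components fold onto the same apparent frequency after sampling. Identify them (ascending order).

fs/2 = 12 Hz.
28 Hz mod fs = 4 Hz.
4 Hz ≤ fs/2 = 12 Hz, appears at 4 Hz.
34 Hz mod fs = 10 Hz.
10 Hz ≤ fs/2 = 12 Hz, appears at 10 Hz.
20 Hz > fs/2 = 12 Hz, folds to fs − 20 Hz = 4 Hz.
90 Hz mod fs = 18 Hz.
18 Hz > fs/2 = 12 Hz, folds to fs − 18 Hz = 6 Hz.
94 Hz mod fs = 22 Hz.
22 Hz > fs/2 = 12 Hz, folds to fs − 22 Hz = 2 Hz.
20 Hz and 28 Hz both map to 4 Hz.

20 Hz, 28 Hz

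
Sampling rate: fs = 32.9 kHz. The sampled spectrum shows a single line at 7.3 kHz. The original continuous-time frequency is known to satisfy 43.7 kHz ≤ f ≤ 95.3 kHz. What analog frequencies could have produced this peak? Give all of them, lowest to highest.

Frequencies that alias to 7.3 kHz are k·fs ± 7.3 kHz for integer k ≥ 0.
k=0: 7.3 kHz.
k=1: 25.6 kHz, 40.2 kHz.
k=2: 58.5 kHz, 73.1 kHz.
k=3: 91.4 kHz, 106 kHz.
k=4: 124.3 kHz, 138.9 kHz.
Within [43.7 kHz, 95.3 kHz]: 58.5 kHz, 73.1 kHz, 91.4 kHz.

58.5 kHz, 73.1 kHz, 91.4 kHz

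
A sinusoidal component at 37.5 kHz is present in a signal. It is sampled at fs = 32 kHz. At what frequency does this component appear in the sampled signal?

37.5 kHz mod fs = 5.5 kHz.
5.5 kHz ≤ fs/2 = 16 kHz, appears at 5.5 kHz.

5.5 kHz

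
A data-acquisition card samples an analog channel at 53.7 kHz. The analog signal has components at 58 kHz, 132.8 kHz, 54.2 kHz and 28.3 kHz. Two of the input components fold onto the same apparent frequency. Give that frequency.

25.4 kHz

fs/2 = 26.85 kHz.
58 kHz mod fs = 4.3 kHz.
4.3 kHz ≤ fs/2 = 26.85 kHz, appears at 4.3 kHz.
132.8 kHz mod fs = 25.4 kHz.
25.4 kHz ≤ fs/2 = 26.85 kHz, appears at 25.4 kHz.
54.2 kHz mod fs = 0.5 kHz.
0.5 kHz ≤ fs/2 = 26.85 kHz, appears at 0.5 kHz.
28.3 kHz > fs/2 = 26.85 kHz, folds to fs − 28.3 kHz = 25.4 kHz.
28.3 kHz and 132.8 kHz both map to 25.4 kHz.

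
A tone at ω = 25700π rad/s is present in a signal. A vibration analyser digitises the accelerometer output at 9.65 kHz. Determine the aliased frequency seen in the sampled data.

3.2 kHz

ω = 25700π rad/s → f = ω/(2π) = 12850 Hz = 12.85 kHz.
12.85 kHz mod fs = 3.2 kHz.
3.2 kHz ≤ fs/2 = 4.825 kHz, appears at 3.2 kHz.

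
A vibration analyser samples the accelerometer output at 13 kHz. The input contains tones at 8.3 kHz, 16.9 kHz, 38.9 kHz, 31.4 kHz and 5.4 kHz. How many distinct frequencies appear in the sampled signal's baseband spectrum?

4

fs/2 = 6.5 kHz.
8.3 kHz > fs/2 = 6.5 kHz, folds to fs − 8.3 kHz = 4.7 kHz.
16.9 kHz mod fs = 3.9 kHz.
3.9 kHz ≤ fs/2 = 6.5 kHz, appears at 3.9 kHz.
38.9 kHz mod fs = 12.9 kHz.
12.9 kHz > fs/2 = 6.5 kHz, folds to fs − 12.9 kHz = 0.1 kHz.
31.4 kHz mod fs = 5.4 kHz.
5.4 kHz ≤ fs/2 = 6.5 kHz, appears at 5.4 kHz.
5.4 kHz ≤ fs/2 = 6.5 kHz, passes unchanged.
Distinct values: {0.1 kHz, 3.9 kHz, 4.7 kHz, 5.4 kHz} → 4.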